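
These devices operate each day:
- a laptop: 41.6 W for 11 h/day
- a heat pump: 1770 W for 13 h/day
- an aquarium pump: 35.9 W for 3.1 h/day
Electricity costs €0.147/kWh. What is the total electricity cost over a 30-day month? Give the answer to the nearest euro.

laptop: 41.6 W × 11 h × 30 d = 13,728 Wh = 13.73 kWh
heat pump: 1770 W × 13 h × 30 d = 690,300 Wh = 690.3 kWh
aquarium pump: 35.9 W × 3.1 h × 30 d = 3,339 Wh = 3.339 kWh
Total energy = 13.73 + 690.3 + 3.339 = 707.4 kWh
Cost = 707.4 kWh × €0.147 = €103.98 ≈ €104

€104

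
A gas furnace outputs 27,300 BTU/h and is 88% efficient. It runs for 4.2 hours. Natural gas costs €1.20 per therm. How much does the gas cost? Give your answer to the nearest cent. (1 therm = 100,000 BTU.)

Heat delivered = 27,300 BTU/h × 4.2 h = 114,660 BTU
Gas input = 114,660 / 0.88 = 130,295 BTU
= 130,295 / 100,000 = 1.303 therm
Cost = 1.303 × €1.20/therm = €1.56

€1.56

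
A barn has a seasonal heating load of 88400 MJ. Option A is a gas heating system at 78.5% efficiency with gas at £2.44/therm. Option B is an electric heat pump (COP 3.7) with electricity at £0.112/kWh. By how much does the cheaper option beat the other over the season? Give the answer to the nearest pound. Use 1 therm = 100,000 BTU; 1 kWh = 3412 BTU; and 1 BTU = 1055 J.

£1861

Heat load = 88400 MJ = 88,400,000,000 J / 1055 = 83,791,469 BTU
Gas: input = 83,791,469 / 0.785 = 106,740,725 BTU = 1,067 therm → 1,067 × £2.44 = £2,604.47
Heat pump: 83,791,469 BTU / 3412 = 24,560 kWh heat; / 3.7 = 6,637 kWh in → × £0.112 = £743.37
Difference = |£2,604.47 − £743.37| = £1,861.10 ≈ £1861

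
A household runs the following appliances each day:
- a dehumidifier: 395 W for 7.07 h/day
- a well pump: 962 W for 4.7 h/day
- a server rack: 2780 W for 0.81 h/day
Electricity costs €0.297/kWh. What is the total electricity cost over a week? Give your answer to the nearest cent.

dehumidifier: 395 W × 7.07 h × 7 d = 19,549 Wh = 19.55 kWh
well pump: 962 W × 4.7 h × 7 d = 31,650 Wh = 31.65 kWh
server rack: 2780 W × 0.81 h × 7 d = 15,763 Wh = 15.76 kWh
Total energy = 19.55 + 31.65 + 15.76 = 66.96 kWh
Cost = 66.96 kWh × €0.297 = €19.89

€19.89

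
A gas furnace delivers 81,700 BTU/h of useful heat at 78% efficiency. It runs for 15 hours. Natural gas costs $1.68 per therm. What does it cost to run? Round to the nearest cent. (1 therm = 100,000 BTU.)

Heat delivered = 81,700 BTU/h × 15 h = 1,225,500 BTU
Gas input = 1,225,500 / 0.78 = 1,571,154 BTU
= 1,571,154 / 100,000 = 15.71 therm
Cost = 15.71 × $1.68/therm = $26.40

$26.40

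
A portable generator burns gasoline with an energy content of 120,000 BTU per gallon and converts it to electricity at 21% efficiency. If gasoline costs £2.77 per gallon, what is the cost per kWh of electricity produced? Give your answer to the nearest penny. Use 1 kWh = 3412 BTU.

£0.38

Electrical output per gallon = 120,000 BTU × 0.21 / 3412 BTU/kWh = 7.386 kWh
Cost per kWh = £2.77 / 7.386 kWh = £0.375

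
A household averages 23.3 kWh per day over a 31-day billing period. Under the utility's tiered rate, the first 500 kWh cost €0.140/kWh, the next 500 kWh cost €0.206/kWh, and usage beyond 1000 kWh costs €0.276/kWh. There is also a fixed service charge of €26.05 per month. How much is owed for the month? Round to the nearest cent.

€141.84

Usage = 23.3 kWh/day × 31 days = 722.3 kWh
First 500 kWh × €0.140 = €70.00
Next 222.3 kWh × €0.206 = €45.79
Remaining tier: 0 kWh (not reached)
Energy charge = €115.79; + service €26.05 = €141.84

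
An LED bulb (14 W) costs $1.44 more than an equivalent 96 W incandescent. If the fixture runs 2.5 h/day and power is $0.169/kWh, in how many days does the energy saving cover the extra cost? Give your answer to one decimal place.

41.6 days

Power saved = 96 − 14 = 82 W
Daily energy saved = 82 W × 2.5 h = 205 Wh = 0.205 kWh
Daily savings = 0.205 × $0.169 = $0.0346
Payback = $1.44 / $0.0346 per day = 41.56 days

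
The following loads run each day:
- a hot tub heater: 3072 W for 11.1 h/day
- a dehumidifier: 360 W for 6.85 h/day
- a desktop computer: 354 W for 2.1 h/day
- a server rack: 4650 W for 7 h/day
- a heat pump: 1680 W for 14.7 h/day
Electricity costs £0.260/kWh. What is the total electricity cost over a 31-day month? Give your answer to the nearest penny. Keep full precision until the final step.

hot tub heater: 3072 W × 11.1 h × 31 d = 1,057,075 Wh = 1,057 kWh
dehumidifier: 360 W × 6.85 h × 31 d = 76,446 Wh = 76.45 kWh
desktop computer: 354 W × 2.1 h × 31 d = 23,045 Wh = 23.05 kWh
server rack: 4650 W × 7 h × 31 d = 1,009,050 Wh = 1,009 kWh
heat pump: 1680 W × 14.7 h × 31 d = 765,576 Wh = 765.6 kWh
Total energy = 1,057 + 76.45 + 23.05 + 1,009 + 765.6 = 2,931 kWh
Cost = 2,931 kWh × £0.260 = £762.11

£762.11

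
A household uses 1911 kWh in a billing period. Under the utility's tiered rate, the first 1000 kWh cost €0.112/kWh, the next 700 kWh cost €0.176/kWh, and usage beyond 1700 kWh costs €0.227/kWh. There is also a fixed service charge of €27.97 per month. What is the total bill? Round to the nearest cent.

€311.07

First 1000 kWh × €0.112 = €112.00
Next 700 kWh × €0.176 = €123.20
Remaining 211 kWh × €0.227 = €47.90
Energy charge = €283.10; + service €27.97 = €311.07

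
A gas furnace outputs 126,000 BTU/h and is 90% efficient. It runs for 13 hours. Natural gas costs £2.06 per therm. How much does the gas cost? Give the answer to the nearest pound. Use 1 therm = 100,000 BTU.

Heat delivered = 126,000 BTU/h × 13 h = 1,638,000 BTU
Gas input = 1,638,000 / 0.90 = 1,820,000 BTU
= 1,820,000 / 100,000 = 18.2 therm
Cost = 18.2 × £2.06/therm = £37.49 ≈ £37

£37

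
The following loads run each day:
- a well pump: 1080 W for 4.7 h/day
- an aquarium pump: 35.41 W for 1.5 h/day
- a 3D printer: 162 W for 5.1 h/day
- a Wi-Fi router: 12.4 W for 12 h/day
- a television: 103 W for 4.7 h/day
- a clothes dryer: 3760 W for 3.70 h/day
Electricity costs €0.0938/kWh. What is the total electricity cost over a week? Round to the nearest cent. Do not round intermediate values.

€13.46

well pump: 1080 W × 4.7 h × 7 d = 35,532 Wh = 35.53 kWh
aquarium pump: 35.41 W × 1.5 h × 7 d = 372 Wh = 0.3718 kWh
3D printer: 162 W × 5.1 h × 7 d = 5,783 Wh = 5.783 kWh
Wi-Fi router: 12.4 W × 12 h × 7 d = 1,042 Wh = 1.042 kWh
television: 103 W × 4.7 h × 7 d = 3,389 Wh = 3.389 kWh
clothes dryer: 3760 W × 3.70 h × 7 d = 97,384 Wh = 97.38 kWh
Total energy = 35.53 + 0.3718 + 5.783 + 1.042 + 3.389 + 97.38 = 143.5 kWh
Cost = 143.5 kWh × €0.0938 = €13.46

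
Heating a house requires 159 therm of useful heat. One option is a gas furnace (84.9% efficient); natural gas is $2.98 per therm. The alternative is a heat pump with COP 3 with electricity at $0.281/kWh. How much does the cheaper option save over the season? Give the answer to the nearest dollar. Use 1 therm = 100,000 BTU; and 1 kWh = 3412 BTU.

$122

Heat load = 159 therm × 100,000 = 15,900,000 BTU
Gas: input = 15,900,000 / 0.849 = 18,727,915 BTU = 187.3 therm → 187.3 × $2.98 = $558.09
Heat pump: 15,900,000 BTU / 3412 = 4,660 kWh heat; / 3 = 1,553 kWh in → × $0.281 = $436.49
Difference = |$558.09 − $436.49| = $121.60 ≈ $122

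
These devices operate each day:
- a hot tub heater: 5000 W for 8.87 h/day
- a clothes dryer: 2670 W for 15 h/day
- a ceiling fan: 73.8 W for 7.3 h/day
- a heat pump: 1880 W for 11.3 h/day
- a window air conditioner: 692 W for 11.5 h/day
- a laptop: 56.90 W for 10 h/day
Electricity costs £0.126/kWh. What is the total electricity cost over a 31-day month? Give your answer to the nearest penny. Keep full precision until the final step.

hot tub heater: 5000 W × 8.87 h × 31 d = 1,374,850 Wh = 1,375 kWh
clothes dryer: 2670 W × 15 h × 31 d = 1,241,550 Wh = 1,242 kWh
ceiling fan: 73.8 W × 7.3 h × 31 d = 16,701 Wh = 16.7 kWh
heat pump: 1880 W × 11.3 h × 31 d = 658,564 Wh = 658.6 kWh
window air conditioner: 692 W × 11.5 h × 31 d = 246,698 Wh = 246.7 kWh
laptop: 56.90 W × 10 h × 31 d = 17,639 Wh = 17.64 kWh
Total energy = 1,375 + 1,242 + 16.7 + 658.6 + 246.7 + 17.64 = 3,556 kWh
Cost = 3,556 kWh × £0.126 = £448.06

£448.06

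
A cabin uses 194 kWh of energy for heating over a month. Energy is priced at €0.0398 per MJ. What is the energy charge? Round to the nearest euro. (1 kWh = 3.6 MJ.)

€28

194 kWh × (3.6 MJ/kWh) = 698.4 MJ
Cost = 698.4 MJ × €0.0398/MJ = €27.80 ≈ €28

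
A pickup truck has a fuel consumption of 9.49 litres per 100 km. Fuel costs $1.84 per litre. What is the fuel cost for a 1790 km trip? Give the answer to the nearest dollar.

$313

Fuel = 9.49 L/100 km × 1790 km / 100 = 169.9 L
Cost = 169.9 L × $1.84/L = $312.56 ≈ $313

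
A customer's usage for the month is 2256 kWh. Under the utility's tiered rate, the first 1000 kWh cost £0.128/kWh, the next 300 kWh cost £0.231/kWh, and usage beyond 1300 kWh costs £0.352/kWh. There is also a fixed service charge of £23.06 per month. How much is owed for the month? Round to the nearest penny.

£556.87

First 1000 kWh × £0.128 = £128.00
Next 300 kWh × £0.231 = £69.30
Remaining 956 kWh × £0.352 = £336.51
Energy charge = £533.81; + service £23.06 = £556.87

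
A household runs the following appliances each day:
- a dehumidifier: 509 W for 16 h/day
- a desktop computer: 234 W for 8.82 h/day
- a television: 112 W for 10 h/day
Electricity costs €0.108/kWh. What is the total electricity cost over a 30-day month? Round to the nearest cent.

dehumidifier: 509 W × 16 h × 30 d = 244,320 Wh = 244.3 kWh
desktop computer: 234 W × 8.82 h × 30 d = 61,916 Wh = 61.92 kWh
television: 112 W × 10 h × 30 d = 33,600 Wh = 33.6 kWh
Total energy = 244.3 + 61.92 + 33.6 = 339.8 kWh
Cost = 339.8 kWh × €0.108 = €36.70

€36.70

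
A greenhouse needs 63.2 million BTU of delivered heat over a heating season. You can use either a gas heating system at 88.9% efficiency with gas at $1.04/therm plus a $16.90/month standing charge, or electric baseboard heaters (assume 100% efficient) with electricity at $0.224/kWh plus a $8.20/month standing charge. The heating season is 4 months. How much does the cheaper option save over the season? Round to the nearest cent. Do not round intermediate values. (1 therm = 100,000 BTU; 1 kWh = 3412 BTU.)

Heat load = 63.2 × 10⁶ BTU = 63,200,000 BTU
Gas: input = 63,200,000 / 0.889 = 71,091,114 BTU = 710.9 therm → 710.9 × $1.04 = $739.35; + 4 × $16.90 standing = $806.95
Electric: 63,200,000 BTU / 3412 = 18,520 kWh → × $0.224 = $4,149.12; + 4 × $8.20 standing = $4,181.92
Difference = |$806.95 − $4,181.92| = $3,374.97

$3374.97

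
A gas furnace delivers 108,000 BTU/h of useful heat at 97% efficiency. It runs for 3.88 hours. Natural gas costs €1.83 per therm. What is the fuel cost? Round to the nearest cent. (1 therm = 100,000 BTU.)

€7.91

Heat delivered = 108,000 BTU/h × 3.88 h = 419,040 BTU
Gas input = 419,040 / 0.97 = 432,000 BTU
= 432,000 / 100,000 = 4.32 therm
Cost = 4.32 × €1.83/therm = €7.91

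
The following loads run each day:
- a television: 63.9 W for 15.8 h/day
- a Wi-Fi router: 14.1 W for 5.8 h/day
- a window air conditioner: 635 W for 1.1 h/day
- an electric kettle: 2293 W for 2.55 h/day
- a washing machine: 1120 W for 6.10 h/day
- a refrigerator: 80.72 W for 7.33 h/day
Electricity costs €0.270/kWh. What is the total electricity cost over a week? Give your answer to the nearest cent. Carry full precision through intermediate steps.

€28.46

television: 63.9 W × 15.8 h × 7 d = 7,067 Wh = 7.067 kWh
Wi-Fi router: 14.1 W × 5.8 h × 7 d = 572 Wh = 0.5725 kWh
window air conditioner: 635 W × 1.1 h × 7 d = 4,890 Wh = 4.889 kWh
electric kettle: 2293 W × 2.55 h × 7 d = 40,930 Wh = 40.93 kWh
washing machine: 1120 W × 6.10 h × 7 d = 47,824 Wh = 47.82 kWh
refrigerator: 80.72 W × 7.33 h × 7 d = 4,142 Wh = 4.142 kWh
Total energy = 7.067 + 0.5725 + 4.889 + 40.93 + 47.82 + 4.142 = 105.4 kWh
Cost = 105.4 kWh × €0.270 = €28.46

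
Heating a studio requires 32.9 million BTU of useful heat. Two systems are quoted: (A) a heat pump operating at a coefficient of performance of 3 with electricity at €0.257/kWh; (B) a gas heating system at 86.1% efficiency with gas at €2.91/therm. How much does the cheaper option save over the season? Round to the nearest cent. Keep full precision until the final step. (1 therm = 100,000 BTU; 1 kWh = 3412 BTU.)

€285.92

Heat load = 32.9 × 10⁶ BTU = 32,900,000 BTU
Gas: input = 32,900,000 / 0.861 = 38,211,382 BTU = 382.1 therm → 382.1 × €2.91 = €1,111.95
Heat pump: 32,900,000 BTU / 3412 = 9,642 kWh heat; / 3 = 3,214 kWh in → × €0.257 = €826.04
Difference = |€1,111.95 − €826.04| = €285.92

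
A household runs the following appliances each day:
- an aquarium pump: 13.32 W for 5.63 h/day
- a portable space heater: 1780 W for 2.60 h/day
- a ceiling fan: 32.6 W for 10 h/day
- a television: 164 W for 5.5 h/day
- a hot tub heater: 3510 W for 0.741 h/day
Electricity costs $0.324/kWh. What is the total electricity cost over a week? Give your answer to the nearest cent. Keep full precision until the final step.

$19.35

aquarium pump: 13.32 W × 5.63 h × 7 d = 525 Wh = 0.5249 kWh
portable space heater: 1780 W × 2.60 h × 7 d = 32,396 Wh = 32.4 kWh
ceiling fan: 32.6 W × 10 h × 7 d = 2,282 Wh = 2.282 kWh
television: 164 W × 5.5 h × 7 d = 6,314 Wh = 6.314 kWh
hot tub heater: 3510 W × 0.741 h × 7 d = 18,206 Wh = 18.21 kWh
Total energy = 0.5249 + 32.4 + 2.282 + 6.314 + 18.21 = 59.72 kWh
Cost = 59.72 kWh × $0.324 = $19.35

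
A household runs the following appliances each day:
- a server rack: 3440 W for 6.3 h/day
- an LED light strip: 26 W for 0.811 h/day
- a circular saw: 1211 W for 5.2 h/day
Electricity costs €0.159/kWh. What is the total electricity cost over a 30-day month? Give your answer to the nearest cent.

€133.51

server rack: 3440 W × 6.3 h × 30 d = 650,160 Wh = 650.2 kWh
LED light strip: 26 W × 0.811 h × 30 d = 633 Wh = 0.6326 kWh
circular saw: 1211 W × 5.2 h × 30 d = 188,916 Wh = 188.9 kWh
Total energy = 650.2 + 0.6326 + 188.9 = 839.7 kWh
Cost = 839.7 kWh × €0.159 = €133.51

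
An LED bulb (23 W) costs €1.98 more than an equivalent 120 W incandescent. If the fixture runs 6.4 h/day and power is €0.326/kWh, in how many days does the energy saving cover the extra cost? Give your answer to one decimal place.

Power saved = 120 − 23 = 97 W
Daily energy saved = 97 W × 6.4 h = 620.8 Wh = 0.6208 kWh
Daily savings = 0.6208 × €0.326 = €0.2024
Payback = €1.98 / €0.2024 per day = 9.784 days

9.8 days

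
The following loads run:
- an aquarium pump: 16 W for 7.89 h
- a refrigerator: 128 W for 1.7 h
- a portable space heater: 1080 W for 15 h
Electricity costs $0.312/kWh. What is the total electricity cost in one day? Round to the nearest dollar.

$5

aquarium pump: 16 W × 7.89 h = 126 Wh = 0.1262 kWh
refrigerator: 128 W × 1.7 h = 218 Wh = 0.2176 kWh
portable space heater: 1080 W × 15 h = 16,200 Wh = 16.2 kWh
Total energy = 0.1262 + 0.2176 + 16.2 = 16.54 kWh
Cost = 16.54 kWh × $0.312 = $5.16 ≈ $5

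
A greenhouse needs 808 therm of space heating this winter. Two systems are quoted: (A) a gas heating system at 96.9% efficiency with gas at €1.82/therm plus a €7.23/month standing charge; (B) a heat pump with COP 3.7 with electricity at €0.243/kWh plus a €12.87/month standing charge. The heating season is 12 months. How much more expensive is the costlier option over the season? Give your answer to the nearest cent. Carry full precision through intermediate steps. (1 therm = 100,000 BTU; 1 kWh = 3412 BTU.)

€105.35

Heat load = 808 therm × 100,000 = 80,800,000 BTU
Gas: input = 80,800,000 / 0.969 = 83,384,933 BTU = 833.8 therm → 833.8 × €1.82 = €1,517.61; + 12 × €7.23 standing = €1,604.37
Heat pump: 80,800,000 BTU / 3412 = 23,680 kWh heat; / 3.7 = 6,400 kWh in → × €0.243 = €1,555.27; + 12 × €12.87 standing = €1,709.71
Difference = |€1,604.37 − €1,709.71| = €105.35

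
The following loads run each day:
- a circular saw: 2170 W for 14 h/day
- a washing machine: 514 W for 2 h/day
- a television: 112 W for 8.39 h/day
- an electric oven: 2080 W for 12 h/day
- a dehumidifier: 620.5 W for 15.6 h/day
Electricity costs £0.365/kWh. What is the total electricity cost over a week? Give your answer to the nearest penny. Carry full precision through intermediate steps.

circular saw: 2170 W × 14 h × 7 d = 212,660 Wh = 212.7 kWh
washing machine: 514 W × 2 h × 7 d = 7,196 Wh = 7.196 kWh
television: 112 W × 8.39 h × 7 d = 6,578 Wh = 6.578 kWh
electric oven: 2080 W × 12 h × 7 d = 174,720 Wh = 174.7 kWh
dehumidifier: 620.5 W × 15.6 h × 7 d = 67,759 Wh = 67.76 kWh
Total energy = 212.7 + 7.196 + 6.578 + 174.7 + 67.76 = 468.9 kWh
Cost = 468.9 kWh × £0.365 = £171.15

£171.15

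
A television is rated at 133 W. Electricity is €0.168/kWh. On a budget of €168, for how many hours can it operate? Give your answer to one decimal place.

7518.8 h

Energy budget = €168 / €0.168 per kWh = 1,000 kWh = 1,000,000 Wh
Runtime = 1,000,000 Wh / 133 W = 7,519 h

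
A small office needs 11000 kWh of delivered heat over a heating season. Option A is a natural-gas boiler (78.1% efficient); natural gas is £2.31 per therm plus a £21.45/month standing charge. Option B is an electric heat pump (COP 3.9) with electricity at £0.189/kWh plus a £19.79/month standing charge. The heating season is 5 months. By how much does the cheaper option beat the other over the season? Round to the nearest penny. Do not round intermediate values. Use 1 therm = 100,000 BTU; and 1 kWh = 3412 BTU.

Heat load = 11000 kWh × 3412 = 37,532,000 BTU
Gas: input = 37,532,000 / 0.781 = 48,056,338 BTU = 480.6 therm → 480.6 × £2.31 = £1,110.10; + 5 × £21.45 standing = £1,217.35
Heat pump: 37,532,000 BTU / 3412 = 11,000 kWh heat; / 3.9 = 2,821 kWh in → × £0.189 = £533.08; + 5 × £19.79 standing = £632.03
Difference = |£1,217.35 − £632.03| = £585.32

£585.32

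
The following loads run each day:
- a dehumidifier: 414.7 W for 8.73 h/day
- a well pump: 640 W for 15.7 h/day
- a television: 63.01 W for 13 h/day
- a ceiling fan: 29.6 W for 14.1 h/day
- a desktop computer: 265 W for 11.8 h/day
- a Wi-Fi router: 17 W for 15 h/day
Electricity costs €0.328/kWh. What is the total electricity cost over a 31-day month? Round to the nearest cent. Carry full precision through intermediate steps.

dehumidifier: 414.7 W × 8.73 h × 31 d = 112,230 Wh = 112.2 kWh
well pump: 640 W × 15.7 h × 31 d = 311,488 Wh = 311.5 kWh
television: 63.01 W × 13 h × 31 d = 25,393 Wh = 25.39 kWh
ceiling fan: 29.6 W × 14.1 h × 31 d = 12,938 Wh = 12.94 kWh
desktop computer: 265 W × 11.8 h × 31 d = 96,937 Wh = 96.94 kWh
Wi-Fi router: 17 W × 15 h × 31 d = 7,905 Wh = 7.905 kWh
Total energy = 112.2 + 311.5 + 25.39 + 12.94 + 96.94 + 7.905 = 566.9 kWh
Cost = 566.9 kWh × €0.328 = €185.94

€185.94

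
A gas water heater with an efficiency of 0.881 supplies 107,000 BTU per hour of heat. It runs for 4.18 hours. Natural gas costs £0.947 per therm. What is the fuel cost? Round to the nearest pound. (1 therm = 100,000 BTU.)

£5

Heat delivered = 107,000 BTU/h × 4.18 h = 447,260 BTU
Gas input = 447,260 / 0.881 = 507,673 BTU
= 507,673 / 100,000 = 5.077 therm
Cost = 5.077 × £0.947/therm = £4.81 ≈ £5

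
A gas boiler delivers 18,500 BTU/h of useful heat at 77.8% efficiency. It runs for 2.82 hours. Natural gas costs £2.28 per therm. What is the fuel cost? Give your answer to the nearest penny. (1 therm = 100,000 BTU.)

Heat delivered = 18,500 BTU/h × 2.82 h = 52,170 BTU
Gas input = 52,170 / 0.778 = 67,057 BTU
= 67,057 / 100,000 = 0.6706 therm
Cost = 0.6706 × £2.28/therm = £1.53

£1.53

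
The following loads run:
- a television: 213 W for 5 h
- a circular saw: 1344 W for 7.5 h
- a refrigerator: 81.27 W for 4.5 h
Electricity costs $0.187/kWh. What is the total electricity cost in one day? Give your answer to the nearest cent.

television: 213 W × 5 h = 1,065 Wh = 1.065 kWh
circular saw: 1344 W × 7.5 h = 10,080 Wh = 10.08 kWh
refrigerator: 81.27 W × 4.5 h = 366 Wh = 0.3657 kWh
Total energy = 1.065 + 10.08 + 0.3657 = 11.51 kWh
Cost = 11.51 kWh × $0.187 = $2.15

$2.15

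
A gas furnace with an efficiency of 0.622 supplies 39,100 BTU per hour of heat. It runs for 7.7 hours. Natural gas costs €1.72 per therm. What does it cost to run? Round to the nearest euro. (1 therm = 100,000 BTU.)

Heat delivered = 39,100 BTU/h × 7.7 h = 301,070 BTU
Gas input = 301,070 / 0.622 = 484,035 BTU
= 484,035 / 100,000 = 4.84 therm
Cost = 4.84 × €1.72/therm = €8.33 ≈ €8

€8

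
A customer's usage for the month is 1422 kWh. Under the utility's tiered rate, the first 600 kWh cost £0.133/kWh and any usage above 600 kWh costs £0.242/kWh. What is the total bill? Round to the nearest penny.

£278.72

First 600 kWh × £0.133 = £79.80
Remaining 822 kWh × £0.242 = £198.92
Total = £278.72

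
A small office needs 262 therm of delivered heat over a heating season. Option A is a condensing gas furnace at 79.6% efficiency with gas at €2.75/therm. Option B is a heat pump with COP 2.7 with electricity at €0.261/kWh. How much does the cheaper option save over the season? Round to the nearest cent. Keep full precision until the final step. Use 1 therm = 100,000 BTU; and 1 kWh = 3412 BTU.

€162.87

Heat load = 262 therm × 100,000 = 26,200,000 BTU
Gas: input = 26,200,000 / 0.796 = 32,914,573 BTU = 329.1 therm → 329.1 × €2.75 = €905.15
Heat pump: 26,200,000 BTU / 3412 = 7,679 kWh heat; / 2.7 = 2,844 kWh in → × €0.261 = €742.28
Difference = |€905.15 − €742.28| = €162.87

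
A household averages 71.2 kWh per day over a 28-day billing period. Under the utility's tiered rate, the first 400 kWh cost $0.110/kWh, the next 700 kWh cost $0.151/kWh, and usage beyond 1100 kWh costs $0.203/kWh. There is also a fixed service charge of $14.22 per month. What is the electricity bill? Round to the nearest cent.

Usage = 71.2 kWh/day × 28 days = 1993.6 kWh
First 400 kWh × $0.110 = $44.00
Next 700 kWh × $0.151 = $105.70
Remaining 893.6 kWh × $0.203 = $181.40
Energy charge = $331.10; + service $14.22 = $345.32

$345.32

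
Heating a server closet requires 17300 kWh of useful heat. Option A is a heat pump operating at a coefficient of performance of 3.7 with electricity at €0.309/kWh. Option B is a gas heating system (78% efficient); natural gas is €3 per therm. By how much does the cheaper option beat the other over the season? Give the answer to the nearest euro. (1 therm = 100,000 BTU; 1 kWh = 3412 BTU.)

€826

Heat load = 17300 kWh × 3412 = 59,027,600 BTU
Gas: input = 59,027,600 / 0.78 = 75,676,410 BTU = 756.8 therm → 756.8 × €3 = €2,270.29
Heat pump: 59,027,600 BTU / 3412 = 17,300 kWh heat; / 3.7 = 4,676 kWh in → × €0.309 = €1,444.78
Difference = |€2,270.29 − €1,444.78| = €825.51 ≈ €826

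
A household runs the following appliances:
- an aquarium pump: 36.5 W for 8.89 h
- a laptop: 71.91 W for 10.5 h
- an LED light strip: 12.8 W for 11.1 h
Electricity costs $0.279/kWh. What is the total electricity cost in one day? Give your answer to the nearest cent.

$0.34

aquarium pump: 36.5 W × 8.89 h = 324 Wh = 0.3245 kWh
laptop: 71.91 W × 10.5 h = 755 Wh = 0.7551 kWh
LED light strip: 12.8 W × 11.1 h = 142 Wh = 0.1421 kWh
Total energy = 0.3245 + 0.7551 + 0.1421 = 1.222 kWh
Cost = 1.222 kWh × $0.279 = $0.34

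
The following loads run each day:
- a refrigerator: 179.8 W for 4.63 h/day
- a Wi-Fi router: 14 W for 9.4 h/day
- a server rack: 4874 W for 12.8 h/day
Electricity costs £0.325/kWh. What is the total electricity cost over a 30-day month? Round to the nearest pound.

£618

refrigerator: 179.8 W × 4.63 h × 30 d = 24,974 Wh = 24.97 kWh
Wi-Fi router: 14 W × 9.4 h × 30 d = 3,948 Wh = 3.948 kWh
server rack: 4874 W × 12.8 h × 30 d = 1,871,616 Wh = 1,872 kWh
Total energy = 24.97 + 3.948 + 1,872 = 1,901 kWh
Cost = 1,901 kWh × £0.325 = £617.67 ≈ £618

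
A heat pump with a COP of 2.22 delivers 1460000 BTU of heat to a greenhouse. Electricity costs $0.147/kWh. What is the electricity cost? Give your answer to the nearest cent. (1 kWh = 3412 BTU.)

$28.33

Heat delivered = 1,460,000 BTU / 3412 = 427.9 kWh
Electrical input = 427.9 kWh / 2.22 = 192.7 kWh
Cost = 192.7 × $0.147/kWh = $28.33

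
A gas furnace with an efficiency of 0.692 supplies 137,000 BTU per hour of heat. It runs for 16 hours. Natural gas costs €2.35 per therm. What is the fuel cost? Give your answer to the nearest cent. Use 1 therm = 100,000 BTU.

€74.44

Heat delivered = 137,000 BTU/h × 16 h = 2,192,000 BTU
Gas input = 2,192,000 / 0.692 = 3,167,630 BTU
= 3,167,630 / 100,000 = 31.68 therm
Cost = 31.68 × €2.35/therm = €74.44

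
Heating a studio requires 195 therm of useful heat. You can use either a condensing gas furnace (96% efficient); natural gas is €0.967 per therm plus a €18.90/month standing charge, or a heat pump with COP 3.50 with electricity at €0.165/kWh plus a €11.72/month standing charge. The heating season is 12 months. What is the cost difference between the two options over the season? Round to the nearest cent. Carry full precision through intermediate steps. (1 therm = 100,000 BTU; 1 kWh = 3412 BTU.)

€13.15

Heat load = 195 therm × 100,000 = 19,500,000 BTU
Gas: input = 19,500,000 / 0.960 = 20,312,500 BTU = 203.1 therm → 203.1 × €0.967 = €196.42; + 12 × €18.90 standing = €423.22
Heat pump: 19,500,000 BTU / 3412 = 5,715 kWh heat; / 3.50 = 1,633 kWh in → × €0.165 = €269.43; + 12 × €11.72 standing = €410.07
Difference = |€423.22 − €410.07| = €13.15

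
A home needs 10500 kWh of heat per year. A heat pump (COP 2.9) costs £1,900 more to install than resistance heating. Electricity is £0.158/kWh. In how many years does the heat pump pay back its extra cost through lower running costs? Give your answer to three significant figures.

Resistance: 10500 kWh × £0.158 = £1,659.00/yr
Heat pump: 10500 / 2.9 = 3621 kWh in → × £0.158 = £572.07/yr
Annual savings = £1,086.93
Payback = £1,900 / £1,086.93 = 1.75 years

1.75 years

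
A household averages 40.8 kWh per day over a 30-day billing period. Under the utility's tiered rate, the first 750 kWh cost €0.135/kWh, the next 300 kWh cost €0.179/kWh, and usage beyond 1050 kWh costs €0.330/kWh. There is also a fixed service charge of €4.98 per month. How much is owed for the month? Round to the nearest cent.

€217.35

Usage = 40.8 kWh/day × 30 days = 1224 kWh
First 750 kWh × €0.135 = €101.25
Next 300 kWh × €0.179 = €53.70
Remaining 174 kWh × €0.330 = €57.42
Energy charge = €212.37; + service €4.98 = €217.35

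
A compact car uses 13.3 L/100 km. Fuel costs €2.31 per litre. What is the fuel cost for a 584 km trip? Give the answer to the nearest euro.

Fuel = 13.3 L/100 km × 584 km / 100 = 77.67 L
Cost = 77.67 L × €2.31/L = €179.42 ≈ €179

€179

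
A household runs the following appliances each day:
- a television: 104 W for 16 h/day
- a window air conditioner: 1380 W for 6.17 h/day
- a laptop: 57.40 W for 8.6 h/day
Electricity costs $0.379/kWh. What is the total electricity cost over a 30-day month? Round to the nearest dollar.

$121

television: 104 W × 16 h × 30 d = 49,920 Wh = 49.92 kWh
window air conditioner: 1380 W × 6.17 h × 30 d = 255,438 Wh = 255.4 kWh
laptop: 57.40 W × 8.6 h × 30 d = 14,809 Wh = 14.81 kWh
Total energy = 49.92 + 255.4 + 14.81 = 320.2 kWh
Cost = 320.2 kWh × $0.379 = $121.34 ≈ $121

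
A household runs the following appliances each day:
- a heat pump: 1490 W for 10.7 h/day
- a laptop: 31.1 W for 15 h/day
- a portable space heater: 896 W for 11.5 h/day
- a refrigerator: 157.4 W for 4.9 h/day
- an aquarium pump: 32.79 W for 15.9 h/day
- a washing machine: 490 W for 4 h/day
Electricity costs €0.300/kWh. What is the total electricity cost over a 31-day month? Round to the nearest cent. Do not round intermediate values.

heat pump: 1490 W × 10.7 h × 31 d = 494,233 Wh = 494.2 kWh
laptop: 31.1 W × 15 h × 31 d = 14,462 Wh = 14.46 kWh
portable space heater: 896 W × 11.5 h × 31 d = 319,424 Wh = 319.4 kWh
refrigerator: 157.4 W × 4.9 h × 31 d = 23,909 Wh = 23.91 kWh
aquarium pump: 32.79 W × 15.9 h × 31 d = 16,162 Wh = 16.16 kWh
washing machine: 490 W × 4 h × 31 d = 60,760 Wh = 60.76 kWh
Total energy = 494.2 + 14.46 + 319.4 + 23.91 + 16.16 + 60.76 = 928.9 kWh
Cost = 928.9 kWh × €0.300 = €278.68

€278.68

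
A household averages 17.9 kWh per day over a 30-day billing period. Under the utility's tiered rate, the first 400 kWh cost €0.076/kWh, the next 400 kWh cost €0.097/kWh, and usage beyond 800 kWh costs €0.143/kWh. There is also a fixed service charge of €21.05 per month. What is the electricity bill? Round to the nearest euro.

€65

Usage = 17.9 kWh/day × 30 days = 537 kWh
First 400 kWh × €0.076 = €30.40
Next 137 kWh × €0.097 = €13.29
Remaining tier: 0 kWh (not reached)
Energy charge = €43.69; + service €21.05 = €64.74 ≈ €65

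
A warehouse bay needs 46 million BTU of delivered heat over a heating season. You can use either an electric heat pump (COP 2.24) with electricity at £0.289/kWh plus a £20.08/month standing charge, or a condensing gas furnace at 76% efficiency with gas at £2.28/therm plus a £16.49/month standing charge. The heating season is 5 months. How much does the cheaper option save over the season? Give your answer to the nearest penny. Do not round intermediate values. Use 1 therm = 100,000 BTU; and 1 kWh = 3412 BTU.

£377.35

Heat load = 46 × 10⁶ BTU = 46,000,000 BTU
Gas: input = 46,000,000 / 0.76 = 60,526,316 BTU = 605.3 therm → 605.3 × £2.28 = £1,380.00; + 5 × £16.49 standing = £1,462.45
Heat pump: 46,000,000 BTU / 3412 = 13,480 kWh heat; / 2.24 = 6,019 kWh in → × £0.289 = £1,739.40; + 5 × £20.08 standing = £1,839.80
Difference = |£1,462.45 − £1,839.80| = £377.35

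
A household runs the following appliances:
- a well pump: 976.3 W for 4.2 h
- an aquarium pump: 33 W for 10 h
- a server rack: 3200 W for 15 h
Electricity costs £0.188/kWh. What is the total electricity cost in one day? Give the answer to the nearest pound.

well pump: 976.3 W × 4.2 h = 4,100 Wh = 4.1 kWh
aquarium pump: 33 W × 10 h = 330 Wh = 0.33 kWh
server rack: 3200 W × 15 h = 48,000 Wh = 48 kWh
Total energy = 4.1 + 0.33 + 48 = 52.43 kWh
Cost = 52.43 kWh × £0.188 = £9.86 ≈ £10

£10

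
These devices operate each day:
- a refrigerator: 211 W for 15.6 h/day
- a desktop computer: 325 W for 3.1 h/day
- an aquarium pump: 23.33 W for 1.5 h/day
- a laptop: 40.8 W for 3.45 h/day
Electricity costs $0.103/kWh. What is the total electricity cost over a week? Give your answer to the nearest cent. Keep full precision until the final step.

$3.23

refrigerator: 211 W × 15.6 h × 7 d = 23,041 Wh = 23.04 kWh
desktop computer: 325 W × 3.1 h × 7 d = 7,052 Wh = 7.053 kWh
aquarium pump: 23.33 W × 1.5 h × 7 d = 245 Wh = 0.245 kWh
laptop: 40.8 W × 3.45 h × 7 d = 985 Wh = 0.9853 kWh
Total energy = 23.04 + 7.053 + 0.245 + 0.9853 = 31.32 kWh
Cost = 31.32 kWh × $0.103 = $3.23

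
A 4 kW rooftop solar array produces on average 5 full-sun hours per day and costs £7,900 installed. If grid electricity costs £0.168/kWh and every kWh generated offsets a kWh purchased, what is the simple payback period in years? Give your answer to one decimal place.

6.4 years

Daily generation = 4 kW × 5 h = 20 kWh
Annual generation = 20 × 365 = 7300 kWh
Annual savings = 7300 × £0.168 = £1,226.40
Payback = £7,900 / £1,226.40 = 6.44 years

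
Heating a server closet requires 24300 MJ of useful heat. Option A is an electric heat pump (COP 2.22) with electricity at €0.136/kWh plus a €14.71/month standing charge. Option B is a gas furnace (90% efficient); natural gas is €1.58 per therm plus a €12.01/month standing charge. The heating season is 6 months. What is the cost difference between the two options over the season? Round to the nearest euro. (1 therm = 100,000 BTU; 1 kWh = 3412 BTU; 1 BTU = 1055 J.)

€25

Heat load = 24300 MJ = 24,300,000,000 J / 1055 = 23,033,175 BTU
Gas: input = 23,033,175 / 0.90 = 25,592,417 BTU = 255.9 therm → 255.9 × €1.58 = €404.36; + 6 × €12.01 standing = €476.42
Heat pump: 23,033,175 BTU / 3412 = 6,751 kWh heat; / 2.22 = 3,041 kWh in → × €0.136 = €413.55; + 6 × €14.71 standing = €501.81
Difference = |€476.42 − €501.81| = €25.39 ≈ €25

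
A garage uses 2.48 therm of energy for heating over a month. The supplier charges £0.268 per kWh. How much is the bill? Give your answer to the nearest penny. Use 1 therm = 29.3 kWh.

£19.47

2.48 therm × (29.3 kWh/therm) = 72.66 kWh
Cost = 72.66 kWh × £0.268/kWh = £19.47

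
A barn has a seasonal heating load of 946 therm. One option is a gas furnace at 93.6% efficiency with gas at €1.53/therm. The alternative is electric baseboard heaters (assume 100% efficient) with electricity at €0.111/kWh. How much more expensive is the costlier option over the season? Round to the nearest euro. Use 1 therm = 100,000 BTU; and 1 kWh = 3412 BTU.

Heat load = 946 therm × 100,000 = 94,600,000 BTU
Gas: input = 94,600,000 / 0.936 = 101,068,376 BTU = 1,011 therm → 1,011 × €1.53 = €1,546.35
Electric: 94,600,000 BTU / 3412 = 27,730 kWh → × €0.111 = €3,077.55
Difference = |€1,546.35 − €3,077.55| = €1,531.20 ≈ €1531

€1531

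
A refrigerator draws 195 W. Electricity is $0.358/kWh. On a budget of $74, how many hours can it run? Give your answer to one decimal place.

Energy budget = $74 / $0.358 per kWh = 206.7 kWh = 206,704 Wh
Runtime = 206,704 Wh / 195 W = 1,060 h

1060.0 h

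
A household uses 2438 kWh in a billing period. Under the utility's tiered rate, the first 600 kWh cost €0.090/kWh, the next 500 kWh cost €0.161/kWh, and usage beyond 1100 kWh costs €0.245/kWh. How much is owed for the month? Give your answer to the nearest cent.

First 600 kWh × €0.090 = €54.00
Next 500 kWh × €0.161 = €80.50
Remaining 1338 kWh × €0.245 = €327.81
Total = €462.31

€462.31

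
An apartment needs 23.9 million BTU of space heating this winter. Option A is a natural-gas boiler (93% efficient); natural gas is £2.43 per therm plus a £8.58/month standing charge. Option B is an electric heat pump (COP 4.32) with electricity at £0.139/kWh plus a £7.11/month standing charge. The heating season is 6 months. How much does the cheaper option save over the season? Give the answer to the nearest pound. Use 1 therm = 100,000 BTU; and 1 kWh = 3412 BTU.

Heat load = 23.9 × 10⁶ BTU = 23,900,000 BTU
Gas: input = 23,900,000 / 0.93 = 25,698,925 BTU = 257 therm → 257 × £2.43 = £624.48; + 6 × £8.58 standing = £675.96
Heat pump: 23,900,000 BTU / 3412 = 7,005 kWh heat; / 4.32 = 1,621 kWh in → × £0.139 = £225.38; + 6 × £7.11 standing = £268.04
Difference = |£675.96 − £268.04| = £407.92 ≈ £408

£408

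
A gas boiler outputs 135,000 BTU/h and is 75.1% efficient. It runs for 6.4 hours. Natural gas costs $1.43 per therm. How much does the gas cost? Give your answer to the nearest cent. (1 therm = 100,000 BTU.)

Heat delivered = 135,000 BTU/h × 6.4 h = 864,000 BTU
Gas input = 864,000 / 0.751 = 1,150,466 BTU
= 1,150,466 / 100,000 = 11.5 therm
Cost = 11.5 × $1.43/therm = $16.45

$16.45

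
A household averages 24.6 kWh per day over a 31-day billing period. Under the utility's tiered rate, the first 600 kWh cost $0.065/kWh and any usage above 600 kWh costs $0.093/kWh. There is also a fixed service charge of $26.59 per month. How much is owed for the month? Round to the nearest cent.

$80.71

Usage = 24.6 kWh/day × 31 days = 762.6 kWh
First 600 kWh × $0.065 = $39.00
Remaining 162.6 kWh × $0.093 = $15.12
Energy charge = $54.12; + service $26.59 = $80.71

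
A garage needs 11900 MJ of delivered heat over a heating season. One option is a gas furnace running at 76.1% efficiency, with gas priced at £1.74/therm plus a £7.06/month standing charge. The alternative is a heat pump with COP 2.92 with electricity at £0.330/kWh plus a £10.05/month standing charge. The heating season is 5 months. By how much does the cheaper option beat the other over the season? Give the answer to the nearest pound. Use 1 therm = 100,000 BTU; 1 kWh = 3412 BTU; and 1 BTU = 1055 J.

£131

Heat load = 11900 MJ = 11,900,000,000 J / 1055 = 11,279,621 BTU
Gas: input = 11,279,621 / 0.761 = 14,822,104 BTU = 148.2 therm → 148.2 × £1.74 = £257.90; + 5 × £7.06 standing = £293.20
Heat pump: 11,279,621 BTU / 3412 = 3,306 kWh heat; / 2.92 = 1,132 kWh in → × £0.330 = £373.61; + 5 × £10.05 standing = £423.86
Difference = |£293.20 − £423.86| = £130.65 ≈ £131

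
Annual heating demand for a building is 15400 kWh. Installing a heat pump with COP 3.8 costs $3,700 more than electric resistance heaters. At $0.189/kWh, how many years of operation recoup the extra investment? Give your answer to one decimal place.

Resistance: 15400 kWh × $0.189 = $2,910.60/yr
Heat pump: 15400 / 3.8 = 4053 kWh in → × $0.189 = $765.95/yr
Annual savings = $2,144.65
Payback = $3,700 / $2,144.65 = 1.73 years

1.7 years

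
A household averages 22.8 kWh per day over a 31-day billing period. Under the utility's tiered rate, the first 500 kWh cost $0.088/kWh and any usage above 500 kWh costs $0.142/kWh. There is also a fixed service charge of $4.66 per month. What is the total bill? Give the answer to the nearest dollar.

$78

Usage = 22.8 kWh/day × 31 days = 706.8 kWh
First 500 kWh × $0.088 = $44.00
Remaining 206.8 kWh × $0.142 = $29.37
Energy charge = $73.37; + service $4.66 = $78.03 ≈ $78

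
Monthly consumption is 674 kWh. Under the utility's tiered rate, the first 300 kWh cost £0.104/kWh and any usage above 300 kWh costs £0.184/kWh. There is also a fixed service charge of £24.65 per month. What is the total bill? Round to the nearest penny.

First 300 kWh × £0.104 = £31.20
Remaining 374 kWh × £0.184 = £68.82
Energy charge = £100.02; + service £24.65 = £124.67

£124.67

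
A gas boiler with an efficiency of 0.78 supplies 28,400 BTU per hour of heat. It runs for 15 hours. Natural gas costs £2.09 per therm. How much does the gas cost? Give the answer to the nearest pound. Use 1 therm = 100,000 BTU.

Heat delivered = 28,400 BTU/h × 15 h = 426,000 BTU
Gas input = 426,000 / 0.78 = 546,154 BTU
= 546,154 / 100,000 = 5.462 therm
Cost = 5.462 × £2.09/therm = £11.41 ≈ £11

£11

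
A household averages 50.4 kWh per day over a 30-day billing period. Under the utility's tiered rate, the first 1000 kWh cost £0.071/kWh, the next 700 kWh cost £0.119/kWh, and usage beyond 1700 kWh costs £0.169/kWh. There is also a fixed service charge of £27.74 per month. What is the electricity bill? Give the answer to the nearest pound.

£160

Usage = 50.4 kWh/day × 30 days = 1512 kWh
First 1000 kWh × £0.071 = £71.00
Next 512 kWh × £0.119 = £60.93
Remaining tier: 0 kWh (not reached)
Energy charge = £131.93; + service £27.74 = £159.67 ≈ £160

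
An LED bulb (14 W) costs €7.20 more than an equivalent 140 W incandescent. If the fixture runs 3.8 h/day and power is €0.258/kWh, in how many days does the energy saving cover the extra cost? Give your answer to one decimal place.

Power saved = 140 − 14 = 126 W
Daily energy saved = 126 W × 3.8 h = 478.8 Wh = 0.4788 kWh
Daily savings = 0.4788 × €0.258 = €0.1235
Payback = €7.20 / €0.1235 per day = 58.29 days

58.3 days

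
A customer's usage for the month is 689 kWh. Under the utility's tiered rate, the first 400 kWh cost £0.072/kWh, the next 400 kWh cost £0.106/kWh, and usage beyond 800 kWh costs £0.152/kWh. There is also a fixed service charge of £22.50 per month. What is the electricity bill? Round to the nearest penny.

£81.93

First 400 kWh × £0.072 = £28.80
Next 289 kWh × £0.106 = £30.63
Remaining tier: 0 kWh (not reached)
Energy charge = £59.43; + service £22.50 = £81.93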